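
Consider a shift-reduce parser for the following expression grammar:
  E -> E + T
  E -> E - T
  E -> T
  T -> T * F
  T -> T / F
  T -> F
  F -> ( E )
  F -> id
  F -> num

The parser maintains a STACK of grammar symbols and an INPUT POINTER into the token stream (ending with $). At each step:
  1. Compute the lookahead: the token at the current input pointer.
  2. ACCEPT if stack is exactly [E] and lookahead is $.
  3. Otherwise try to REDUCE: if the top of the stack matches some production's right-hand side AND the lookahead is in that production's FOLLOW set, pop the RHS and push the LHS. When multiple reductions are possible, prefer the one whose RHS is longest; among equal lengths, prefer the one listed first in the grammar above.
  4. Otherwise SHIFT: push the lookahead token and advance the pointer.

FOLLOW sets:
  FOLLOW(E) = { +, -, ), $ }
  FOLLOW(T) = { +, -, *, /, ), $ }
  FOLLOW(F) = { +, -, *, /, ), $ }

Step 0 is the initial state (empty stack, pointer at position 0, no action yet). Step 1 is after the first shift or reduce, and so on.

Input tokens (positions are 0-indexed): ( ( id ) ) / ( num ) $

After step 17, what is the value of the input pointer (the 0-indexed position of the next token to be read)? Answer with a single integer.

Step 1: shift (. Stack=[(] ptr=1 lookahead=( remaining=[( id ) ) / ( num ) $]
Step 2: shift (. Stack=[( (] ptr=2 lookahead=id remaining=[id ) ) / ( num ) $]
Step 3: shift id. Stack=[( ( id] ptr=3 lookahead=) remaining=[) ) / ( num ) $]
Step 4: reduce F->id. Stack=[( ( F] ptr=3 lookahead=) remaining=[) ) / ( num ) $]
Step 5: reduce T->F. Stack=[( ( T] ptr=3 lookahead=) remaining=[) ) / ( num ) $]
Step 6: reduce E->T. Stack=[( ( E] ptr=3 lookahead=) remaining=[) ) / ( num ) $]
Step 7: shift ). Stack=[( ( E )] ptr=4 lookahead=) remaining=[) / ( num ) $]
Step 8: reduce F->( E ). Stack=[( F] ptr=4 lookahead=) remaining=[) / ( num ) $]
Step 9: reduce T->F. Stack=[( T] ptr=4 lookahead=) remaining=[) / ( num ) $]
Step 10: reduce E->T. Stack=[( E] ptr=4 lookahead=) remaining=[) / ( num ) $]
Step 11: shift ). Stack=[( E )] ptr=5 lookahead=/ remaining=[/ ( num ) $]
Step 12: reduce F->( E ). Stack=[F] ptr=5 lookahead=/ remaining=[/ ( num ) $]
Step 13: reduce T->F. Stack=[T] ptr=5 lookahead=/ remaining=[/ ( num ) $]
Step 14: shift /. Stack=[T /] ptr=6 lookahead=( remaining=[( num ) $]
Step 15: shift (. Stack=[T / (] ptr=7 lookahead=num remaining=[num ) $]
Step 16: shift num. Stack=[T / ( num] ptr=8 lookahead=) remaining=[) $]
Step 17: reduce F->num. Stack=[T / ( F] ptr=8 lookahead=) remaining=[) $]

Answer: 8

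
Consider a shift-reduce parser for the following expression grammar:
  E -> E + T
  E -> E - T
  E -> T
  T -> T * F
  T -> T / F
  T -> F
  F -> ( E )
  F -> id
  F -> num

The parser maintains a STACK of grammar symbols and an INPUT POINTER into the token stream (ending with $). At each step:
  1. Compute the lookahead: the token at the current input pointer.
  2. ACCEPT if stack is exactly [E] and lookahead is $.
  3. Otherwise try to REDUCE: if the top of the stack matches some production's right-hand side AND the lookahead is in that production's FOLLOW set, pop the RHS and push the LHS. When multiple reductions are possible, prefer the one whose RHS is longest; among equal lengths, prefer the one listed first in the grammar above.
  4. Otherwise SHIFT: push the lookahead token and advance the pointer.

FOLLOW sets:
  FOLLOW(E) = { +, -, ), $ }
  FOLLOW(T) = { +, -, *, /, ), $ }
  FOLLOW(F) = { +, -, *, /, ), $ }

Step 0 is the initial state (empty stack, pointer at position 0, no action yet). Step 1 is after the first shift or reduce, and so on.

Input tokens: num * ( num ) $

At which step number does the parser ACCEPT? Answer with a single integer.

Step 1: shift num. Stack=[num] ptr=1 lookahead=* remaining=[* ( num ) $]
Step 2: reduce F->num. Stack=[F] ptr=1 lookahead=* remaining=[* ( num ) $]
Step 3: reduce T->F. Stack=[T] ptr=1 lookahead=* remaining=[* ( num ) $]
Step 4: shift *. Stack=[T *] ptr=2 lookahead=( remaining=[( num ) $]
Step 5: shift (. Stack=[T * (] ptr=3 lookahead=num remaining=[num ) $]
Step 6: shift num. Stack=[T * ( num] ptr=4 lookahead=) remaining=[) $]
Step 7: reduce F->num. Stack=[T * ( F] ptr=4 lookahead=) remaining=[) $]
Step 8: reduce T->F. Stack=[T * ( T] ptr=4 lookahead=) remaining=[) $]
Step 9: reduce E->T. Stack=[T * ( E] ptr=4 lookahead=) remaining=[) $]
Step 10: shift ). Stack=[T * ( E )] ptr=5 lookahead=$ remaining=[$]
Step 11: reduce F->( E ). Stack=[T * F] ptr=5 lookahead=$ remaining=[$]
Step 12: reduce T->T * F. Stack=[T] ptr=5 lookahead=$ remaining=[$]
Step 13: reduce E->T. Stack=[E] ptr=5 lookahead=$ remaining=[$]
Step 14: accept. Stack=[E] ptr=5 lookahead=$ remaining=[$]

Answer: 14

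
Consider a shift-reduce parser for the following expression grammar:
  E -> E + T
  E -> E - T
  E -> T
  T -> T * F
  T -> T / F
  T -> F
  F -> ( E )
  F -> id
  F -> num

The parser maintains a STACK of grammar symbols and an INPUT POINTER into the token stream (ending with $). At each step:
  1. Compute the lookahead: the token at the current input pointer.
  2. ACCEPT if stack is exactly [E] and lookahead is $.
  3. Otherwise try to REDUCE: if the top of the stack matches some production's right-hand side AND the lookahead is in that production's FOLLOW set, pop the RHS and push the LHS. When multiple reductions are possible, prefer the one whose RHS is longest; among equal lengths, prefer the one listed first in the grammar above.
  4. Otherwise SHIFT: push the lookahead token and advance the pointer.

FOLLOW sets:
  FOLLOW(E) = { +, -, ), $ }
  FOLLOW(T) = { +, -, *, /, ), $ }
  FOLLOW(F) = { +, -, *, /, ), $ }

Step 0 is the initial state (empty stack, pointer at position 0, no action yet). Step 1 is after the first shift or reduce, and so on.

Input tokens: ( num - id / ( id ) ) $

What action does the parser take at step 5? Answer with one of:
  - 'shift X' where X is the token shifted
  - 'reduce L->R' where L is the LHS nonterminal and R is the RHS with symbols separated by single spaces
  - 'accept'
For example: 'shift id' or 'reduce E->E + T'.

Answer: reduce E->T

Derivation:
Step 1: shift (. Stack=[(] ptr=1 lookahead=num remaining=[num - id / ( id ) ) $]
Step 2: shift num. Stack=[( num] ptr=2 lookahead=- remaining=[- id / ( id ) ) $]
Step 3: reduce F->num. Stack=[( F] ptr=2 lookahead=- remaining=[- id / ( id ) ) $]
Step 4: reduce T->F. Stack=[( T] ptr=2 lookahead=- remaining=[- id / ( id ) ) $]
Step 5: reduce E->T. Stack=[( E] ptr=2 lookahead=- remaining=[- id / ( id ) ) $]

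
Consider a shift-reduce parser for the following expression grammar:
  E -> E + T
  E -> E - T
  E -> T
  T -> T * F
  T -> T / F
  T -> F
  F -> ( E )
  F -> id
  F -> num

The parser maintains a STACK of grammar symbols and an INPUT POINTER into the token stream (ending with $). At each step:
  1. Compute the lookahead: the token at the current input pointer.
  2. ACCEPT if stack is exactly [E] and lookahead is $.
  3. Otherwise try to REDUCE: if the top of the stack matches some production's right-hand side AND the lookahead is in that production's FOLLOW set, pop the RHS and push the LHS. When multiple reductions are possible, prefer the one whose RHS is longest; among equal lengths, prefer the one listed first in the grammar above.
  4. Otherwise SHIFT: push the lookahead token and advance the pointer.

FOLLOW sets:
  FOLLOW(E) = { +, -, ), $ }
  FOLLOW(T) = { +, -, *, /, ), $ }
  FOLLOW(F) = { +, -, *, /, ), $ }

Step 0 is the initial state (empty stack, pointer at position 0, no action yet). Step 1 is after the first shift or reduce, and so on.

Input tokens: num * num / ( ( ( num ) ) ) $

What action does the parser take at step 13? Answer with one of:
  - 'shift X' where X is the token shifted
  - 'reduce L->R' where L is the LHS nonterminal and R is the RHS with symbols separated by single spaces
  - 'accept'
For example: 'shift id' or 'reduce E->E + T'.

Step 1: shift num. Stack=[num] ptr=1 lookahead=* remaining=[* num / ( ( ( num ) ) ) $]
Step 2: reduce F->num. Stack=[F] ptr=1 lookahead=* remaining=[* num / ( ( ( num ) ) ) $]
Step 3: reduce T->F. Stack=[T] ptr=1 lookahead=* remaining=[* num / ( ( ( num ) ) ) $]
Step 4: shift *. Stack=[T *] ptr=2 lookahead=num remaining=[num / ( ( ( num ) ) ) $]
Step 5: shift num. Stack=[T * num] ptr=3 lookahead=/ remaining=[/ ( ( ( num ) ) ) $]
Step 6: reduce F->num. Stack=[T * F] ptr=3 lookahead=/ remaining=[/ ( ( ( num ) ) ) $]
Step 7: reduce T->T * F. Stack=[T] ptr=3 lookahead=/ remaining=[/ ( ( ( num ) ) ) $]
Step 8: shift /. Stack=[T /] ptr=4 lookahead=( remaining=[( ( ( num ) ) ) $]
Step 9: shift (. Stack=[T / (] ptr=5 lookahead=( remaining=[( ( num ) ) ) $]
Step 10: shift (. Stack=[T / ( (] ptr=6 lookahead=( remaining=[( num ) ) ) $]
Step 11: shift (. Stack=[T / ( ( (] ptr=7 lookahead=num remaining=[num ) ) ) $]
Step 12: shift num. Stack=[T / ( ( ( num] ptr=8 lookahead=) remaining=[) ) ) $]
Step 13: reduce F->num. Stack=[T / ( ( ( F] ptr=8 lookahead=) remaining=[) ) ) $]

Answer: reduce F->num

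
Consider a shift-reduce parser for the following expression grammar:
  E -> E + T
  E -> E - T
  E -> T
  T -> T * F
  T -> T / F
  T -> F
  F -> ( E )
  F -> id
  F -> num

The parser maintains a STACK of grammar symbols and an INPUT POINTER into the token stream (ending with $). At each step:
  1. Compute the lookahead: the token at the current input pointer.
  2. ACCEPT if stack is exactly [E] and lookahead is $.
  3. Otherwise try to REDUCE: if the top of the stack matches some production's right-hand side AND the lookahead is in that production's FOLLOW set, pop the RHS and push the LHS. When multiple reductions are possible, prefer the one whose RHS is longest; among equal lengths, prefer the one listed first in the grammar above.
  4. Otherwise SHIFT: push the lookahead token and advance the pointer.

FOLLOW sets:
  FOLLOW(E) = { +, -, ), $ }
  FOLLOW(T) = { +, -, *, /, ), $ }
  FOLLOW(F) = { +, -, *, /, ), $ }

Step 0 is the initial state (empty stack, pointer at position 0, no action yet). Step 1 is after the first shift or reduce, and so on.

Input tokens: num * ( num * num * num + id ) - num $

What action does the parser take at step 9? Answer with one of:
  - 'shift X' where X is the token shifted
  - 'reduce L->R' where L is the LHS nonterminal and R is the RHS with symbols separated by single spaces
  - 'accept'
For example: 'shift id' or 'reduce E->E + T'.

Step 1: shift num. Stack=[num] ptr=1 lookahead=* remaining=[* ( num * num * num + id ) - num $]
Step 2: reduce F->num. Stack=[F] ptr=1 lookahead=* remaining=[* ( num * num * num + id ) - num $]
Step 3: reduce T->F. Stack=[T] ptr=1 lookahead=* remaining=[* ( num * num * num + id ) - num $]
Step 4: shift *. Stack=[T *] ptr=2 lookahead=( remaining=[( num * num * num + id ) - num $]
Step 5: shift (. Stack=[T * (] ptr=3 lookahead=num remaining=[num * num * num + id ) - num $]
Step 6: shift num. Stack=[T * ( num] ptr=4 lookahead=* remaining=[* num * num + id ) - num $]
Step 7: reduce F->num. Stack=[T * ( F] ptr=4 lookahead=* remaining=[* num * num + id ) - num $]
Step 8: reduce T->F. Stack=[T * ( T] ptr=4 lookahead=* remaining=[* num * num + id ) - num $]
Step 9: shift *. Stack=[T * ( T *] ptr=5 lookahead=num remaining=[num * num + id ) - num $]

Answer: shift *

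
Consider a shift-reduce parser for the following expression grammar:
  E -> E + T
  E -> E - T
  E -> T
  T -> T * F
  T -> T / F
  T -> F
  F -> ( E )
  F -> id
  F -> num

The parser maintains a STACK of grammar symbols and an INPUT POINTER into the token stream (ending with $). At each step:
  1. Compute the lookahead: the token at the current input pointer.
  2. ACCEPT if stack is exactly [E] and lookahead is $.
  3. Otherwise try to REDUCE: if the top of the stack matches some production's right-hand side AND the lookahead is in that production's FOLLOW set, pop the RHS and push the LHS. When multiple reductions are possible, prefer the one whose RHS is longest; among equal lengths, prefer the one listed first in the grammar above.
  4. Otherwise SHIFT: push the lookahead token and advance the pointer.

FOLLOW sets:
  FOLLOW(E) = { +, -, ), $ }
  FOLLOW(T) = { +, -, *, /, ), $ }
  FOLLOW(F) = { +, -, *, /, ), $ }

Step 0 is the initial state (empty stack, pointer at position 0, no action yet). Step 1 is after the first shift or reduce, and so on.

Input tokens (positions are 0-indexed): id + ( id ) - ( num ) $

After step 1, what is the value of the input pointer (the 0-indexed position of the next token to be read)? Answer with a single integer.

Answer: 1

Derivation:
Step 1: shift id. Stack=[id] ptr=1 lookahead=+ remaining=[+ ( id ) - ( num ) $]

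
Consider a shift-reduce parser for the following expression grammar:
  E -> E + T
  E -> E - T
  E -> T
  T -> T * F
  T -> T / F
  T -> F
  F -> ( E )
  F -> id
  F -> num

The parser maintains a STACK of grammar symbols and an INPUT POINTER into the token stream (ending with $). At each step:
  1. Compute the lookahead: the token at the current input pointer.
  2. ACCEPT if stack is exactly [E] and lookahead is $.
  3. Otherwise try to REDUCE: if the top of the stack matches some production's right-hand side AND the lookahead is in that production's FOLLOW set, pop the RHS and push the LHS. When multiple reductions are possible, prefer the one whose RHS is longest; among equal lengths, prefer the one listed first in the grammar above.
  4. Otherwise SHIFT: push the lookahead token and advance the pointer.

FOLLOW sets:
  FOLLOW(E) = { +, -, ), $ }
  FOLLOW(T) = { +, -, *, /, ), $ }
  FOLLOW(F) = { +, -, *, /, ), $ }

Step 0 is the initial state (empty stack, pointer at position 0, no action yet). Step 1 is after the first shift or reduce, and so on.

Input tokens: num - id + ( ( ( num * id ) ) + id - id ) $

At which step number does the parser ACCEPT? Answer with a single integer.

Answer: 44

Derivation:
Step 1: shift num. Stack=[num] ptr=1 lookahead=- remaining=[- id + ( ( ( num * id ) ) + id - id ) $]
Step 2: reduce F->num. Stack=[F] ptr=1 lookahead=- remaining=[- id + ( ( ( num * id ) ) + id - id ) $]
Step 3: reduce T->F. Stack=[T] ptr=1 lookahead=- remaining=[- id + ( ( ( num * id ) ) + id - id ) $]
Step 4: reduce E->T. Stack=[E] ptr=1 lookahead=- remaining=[- id + ( ( ( num * id ) ) + id - id ) $]
Step 5: shift -. Stack=[E -] ptr=2 lookahead=id remaining=[id + ( ( ( num * id ) ) + id - id ) $]
Step 6: shift id. Stack=[E - id] ptr=3 lookahead=+ remaining=[+ ( ( ( num * id ) ) + id - id ) $]
Step 7: reduce F->id. Stack=[E - F] ptr=3 lookahead=+ remaining=[+ ( ( ( num * id ) ) + id - id ) $]
Step 8: reduce T->F. Stack=[E - T] ptr=3 lookahead=+ remaining=[+ ( ( ( num * id ) ) + id - id ) $]
Step 9: reduce E->E - T. Stack=[E] ptr=3 lookahead=+ remaining=[+ ( ( ( num * id ) ) + id - id ) $]
Step 10: shift +. Stack=[E +] ptr=4 lookahead=( remaining=[( ( ( num * id ) ) + id - id ) $]
Step 11: shift (. Stack=[E + (] ptr=5 lookahead=( remaining=[( ( num * id ) ) + id - id ) $]
Step 12: shift (. Stack=[E + ( (] ptr=6 lookahead=( remaining=[( num * id ) ) + id - id ) $]
Step 13: shift (. Stack=[E + ( ( (] ptr=7 lookahead=num remaining=[num * id ) ) + id - id ) $]
Step 14: shift num. Stack=[E + ( ( ( num] ptr=8 lookahead=* remaining=[* id ) ) + id - id ) $]
Step 15: reduce F->num. Stack=[E + ( ( ( F] ptr=8 lookahead=* remaining=[* id ) ) + id - id ) $]
Step 16: reduce T->F. Stack=[E + ( ( ( T] ptr=8 lookahead=* remaining=[* id ) ) + id - id ) $]
Step 17: shift *. Stack=[E + ( ( ( T *] ptr=9 lookahead=id remaining=[id ) ) + id - id ) $]
Step 18: shift id. Stack=[E + ( ( ( T * id] ptr=10 lookahead=) remaining=[) ) + id - id ) $]
Step 19: reduce F->id. Stack=[E + ( ( ( T * F] ptr=10 lookahead=) remaining=[) ) + id - id ) $]
Step 20: reduce T->T * F. Stack=[E + ( ( ( T] ptr=10 lookahead=) remaining=[) ) + id - id ) $]
Step 21: reduce E->T. Stack=[E + ( ( ( E] ptr=10 lookahead=) remaining=[) ) + id - id ) $]
Step 22: shift ). Stack=[E + ( ( ( E )] ptr=11 lookahead=) remaining=[) + id - id ) $]
Step 23: reduce F->( E ). Stack=[E + ( ( F] ptr=11 lookahead=) remaining=[) + id - id ) $]
Step 24: reduce T->F. Stack=[E + ( ( T] ptr=11 lookahead=) remaining=[) + id - id ) $]
Step 25: reduce E->T. Stack=[E + ( ( E] ptr=11 lookahead=) remaining=[) + id - id ) $]
Step 26: shift ). Stack=[E + ( ( E )] ptr=12 lookahead=+ remaining=[+ id - id ) $]
Step 27: reduce F->( E ). Stack=[E + ( F] ptr=12 lookahead=+ remaining=[+ id - id ) $]
Step 28: reduce T->F. Stack=[E + ( T] ptr=12 lookahead=+ remaining=[+ id - id ) $]
Step 29: reduce E->T. Stack=[E + ( E] ptr=12 lookahead=+ remaining=[+ id - id ) $]
Step 30: shift +. Stack=[E + ( E +] ptr=13 lookahead=id remaining=[id - id ) $]
Step 31: shift id. Stack=[E + ( E + id] ptr=14 lookahead=- remaining=[- id ) $]
Step 32: reduce F->id. Stack=[E + ( E + F] ptr=14 lookahead=- remaining=[- id ) $]
Step 33: reduce T->F. Stack=[E + ( E + T] ptr=14 lookahead=- remaining=[- id ) $]
Step 34: reduce E->E + T. Stack=[E + ( E] ptr=14 lookahead=- remaining=[- id ) $]
Step 35: shift -. Stack=[E + ( E -] ptr=15 lookahead=id remaining=[id ) $]
Step 36: shift id. Stack=[E + ( E - id] ptr=16 lookahead=) remaining=[) $]
Step 37: reduce F->id. Stack=[E + ( E - F] ptr=16 lookahead=) remaining=[) $]
Step 38: reduce T->F. Stack=[E + ( E - T] ptr=16 lookahead=) remaining=[) $]
Step 39: reduce E->E - T. Stack=[E + ( E] ptr=16 lookahead=) remaining=[) $]
Step 40: shift ). Stack=[E + ( E )] ptr=17 lookahead=$ remaining=[$]
Step 41: reduce F->( E ). Stack=[E + F] ptr=17 lookahead=$ remaining=[$]
Step 42: reduce T->F. Stack=[E + T] ptr=17 lookahead=$ remaining=[$]
Step 43: reduce E->E + T. Stack=[E] ptr=17 lookahead=$ remaining=[$]
Step 44: accept. Stack=[E] ptr=17 lookahead=$ remaining=[$]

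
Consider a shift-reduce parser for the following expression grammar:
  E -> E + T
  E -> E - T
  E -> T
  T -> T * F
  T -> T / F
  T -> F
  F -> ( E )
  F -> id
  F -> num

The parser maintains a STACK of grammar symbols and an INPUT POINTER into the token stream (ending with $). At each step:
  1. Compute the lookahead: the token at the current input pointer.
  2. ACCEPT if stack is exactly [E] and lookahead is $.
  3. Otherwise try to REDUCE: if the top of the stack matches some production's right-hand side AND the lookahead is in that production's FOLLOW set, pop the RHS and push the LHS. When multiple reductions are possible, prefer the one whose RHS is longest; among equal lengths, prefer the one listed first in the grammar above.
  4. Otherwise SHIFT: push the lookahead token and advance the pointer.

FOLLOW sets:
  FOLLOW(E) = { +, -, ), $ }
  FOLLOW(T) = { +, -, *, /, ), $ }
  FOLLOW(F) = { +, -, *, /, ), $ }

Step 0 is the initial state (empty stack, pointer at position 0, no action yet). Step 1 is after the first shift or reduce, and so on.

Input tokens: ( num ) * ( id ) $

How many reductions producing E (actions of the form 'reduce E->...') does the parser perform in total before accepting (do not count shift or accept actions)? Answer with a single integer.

Answer: 3

Derivation:
Step 1: shift (. Stack=[(] ptr=1 lookahead=num remaining=[num ) * ( id ) $]
Step 2: shift num. Stack=[( num] ptr=2 lookahead=) remaining=[) * ( id ) $]
Step 3: reduce F->num. Stack=[( F] ptr=2 lookahead=) remaining=[) * ( id ) $]
Step 4: reduce T->F. Stack=[( T] ptr=2 lookahead=) remaining=[) * ( id ) $]
Step 5: reduce E->T. Stack=[( E] ptr=2 lookahead=) remaining=[) * ( id ) $]
Step 6: shift ). Stack=[( E )] ptr=3 lookahead=* remaining=[* ( id ) $]
Step 7: reduce F->( E ). Stack=[F] ptr=3 lookahead=* remaining=[* ( id ) $]
Step 8: reduce T->F. Stack=[T] ptr=3 lookahead=* remaining=[* ( id ) $]
Step 9: shift *. Stack=[T *] ptr=4 lookahead=( remaining=[( id ) $]
Step 10: shift (. Stack=[T * (] ptr=5 lookahead=id remaining=[id ) $]
Step 11: shift id. Stack=[T * ( id] ptr=6 lookahead=) remaining=[) $]
Step 12: reduce F->id. Stack=[T * ( F] ptr=6 lookahead=) remaining=[) $]
Step 13: reduce T->F. Stack=[T * ( T] ptr=6 lookahead=) remaining=[) $]
Step 14: reduce E->T. Stack=[T * ( E] ptr=6 lookahead=) remaining=[) $]
Step 15: shift ). Stack=[T * ( E )] ptr=7 lookahead=$ remaining=[$]
Step 16: reduce F->( E ). Stack=[T * F] ptr=7 lookahead=$ remaining=[$]
Step 17: reduce T->T * F. Stack=[T] ptr=7 lookahead=$ remaining=[$]
Step 18: reduce E->T. Stack=[E] ptr=7 lookahead=$ remaining=[$]
Step 19: accept. Stack=[E] ptr=7 lookahead=$ remaining=[$]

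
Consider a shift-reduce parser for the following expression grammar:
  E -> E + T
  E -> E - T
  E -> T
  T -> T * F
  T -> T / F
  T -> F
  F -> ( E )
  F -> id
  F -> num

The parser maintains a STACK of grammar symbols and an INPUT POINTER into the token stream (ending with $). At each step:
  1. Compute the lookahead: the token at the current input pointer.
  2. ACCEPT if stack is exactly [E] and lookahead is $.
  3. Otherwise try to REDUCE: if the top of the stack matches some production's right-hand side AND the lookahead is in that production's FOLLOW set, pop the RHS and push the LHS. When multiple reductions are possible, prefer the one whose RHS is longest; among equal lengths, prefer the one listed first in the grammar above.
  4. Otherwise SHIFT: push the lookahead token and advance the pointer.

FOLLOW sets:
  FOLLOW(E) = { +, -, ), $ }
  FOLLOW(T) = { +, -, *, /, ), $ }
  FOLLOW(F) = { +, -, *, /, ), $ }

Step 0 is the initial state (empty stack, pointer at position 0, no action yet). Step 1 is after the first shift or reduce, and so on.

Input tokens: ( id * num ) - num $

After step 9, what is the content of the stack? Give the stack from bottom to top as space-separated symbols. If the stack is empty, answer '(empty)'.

Step 1: shift (. Stack=[(] ptr=1 lookahead=id remaining=[id * num ) - num $]
Step 2: shift id. Stack=[( id] ptr=2 lookahead=* remaining=[* num ) - num $]
Step 3: reduce F->id. Stack=[( F] ptr=2 lookahead=* remaining=[* num ) - num $]
Step 4: reduce T->F. Stack=[( T] ptr=2 lookahead=* remaining=[* num ) - num $]
Step 5: shift *. Stack=[( T *] ptr=3 lookahead=num remaining=[num ) - num $]
Step 6: shift num. Stack=[( T * num] ptr=4 lookahead=) remaining=[) - num $]
Step 7: reduce F->num. Stack=[( T * F] ptr=4 lookahead=) remaining=[) - num $]
Step 8: reduce T->T * F. Stack=[( T] ptr=4 lookahead=) remaining=[) - num $]
Step 9: reduce E->T. Stack=[( E] ptr=4 lookahead=) remaining=[) - num $]

Answer: ( E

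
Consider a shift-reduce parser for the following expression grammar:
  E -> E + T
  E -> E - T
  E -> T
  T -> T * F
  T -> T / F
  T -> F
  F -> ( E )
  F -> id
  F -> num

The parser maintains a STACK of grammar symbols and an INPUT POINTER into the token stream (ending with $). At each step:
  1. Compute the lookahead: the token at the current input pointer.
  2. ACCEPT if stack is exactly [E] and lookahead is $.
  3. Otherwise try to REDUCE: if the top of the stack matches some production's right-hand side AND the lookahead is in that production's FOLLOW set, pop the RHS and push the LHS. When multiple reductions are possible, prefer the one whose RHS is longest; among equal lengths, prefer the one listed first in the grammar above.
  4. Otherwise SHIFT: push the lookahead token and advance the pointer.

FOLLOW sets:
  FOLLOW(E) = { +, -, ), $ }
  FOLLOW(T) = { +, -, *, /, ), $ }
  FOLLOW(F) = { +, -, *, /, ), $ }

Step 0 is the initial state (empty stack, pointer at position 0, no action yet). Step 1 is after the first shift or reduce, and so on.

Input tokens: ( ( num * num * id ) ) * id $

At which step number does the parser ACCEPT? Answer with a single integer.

Step 1: shift (. Stack=[(] ptr=1 lookahead=( remaining=[( num * num * id ) ) * id $]
Step 2: shift (. Stack=[( (] ptr=2 lookahead=num remaining=[num * num * id ) ) * id $]
Step 3: shift num. Stack=[( ( num] ptr=3 lookahead=* remaining=[* num * id ) ) * id $]
Step 4: reduce F->num. Stack=[( ( F] ptr=3 lookahead=* remaining=[* num * id ) ) * id $]
Step 5: reduce T->F. Stack=[( ( T] ptr=3 lookahead=* remaining=[* num * id ) ) * id $]
Step 6: shift *. Stack=[( ( T *] ptr=4 lookahead=num remaining=[num * id ) ) * id $]
Step 7: shift num. Stack=[( ( T * num] ptr=5 lookahead=* remaining=[* id ) ) * id $]
Step 8: reduce F->num. Stack=[( ( T * F] ptr=5 lookahead=* remaining=[* id ) ) * id $]
Step 9: reduce T->T * F. Stack=[( ( T] ptr=5 lookahead=* remaining=[* id ) ) * id $]
Step 10: shift *. Stack=[( ( T *] ptr=6 lookahead=id remaining=[id ) ) * id $]
Step 11: shift id. Stack=[( ( T * id] ptr=7 lookahead=) remaining=[) ) * id $]
Step 12: reduce F->id. Stack=[( ( T * F] ptr=7 lookahead=) remaining=[) ) * id $]
Step 13: reduce T->T * F. Stack=[( ( T] ptr=7 lookahead=) remaining=[) ) * id $]
Step 14: reduce E->T. Stack=[( ( E] ptr=7 lookahead=) remaining=[) ) * id $]
Step 15: shift ). Stack=[( ( E )] ptr=8 lookahead=) remaining=[) * id $]
Step 16: reduce F->( E ). Stack=[( F] ptr=8 lookahead=) remaining=[) * id $]
Step 17: reduce T->F. Stack=[( T] ptr=8 lookahead=) remaining=[) * id $]
Step 18: reduce E->T. Stack=[( E] ptr=8 lookahead=) remaining=[) * id $]
Step 19: shift ). Stack=[( E )] ptr=9 lookahead=* remaining=[* id $]
Step 20: reduce F->( E ). Stack=[F] ptr=9 lookahead=* remaining=[* id $]
Step 21: reduce T->F. Stack=[T] ptr=9 lookahead=* remaining=[* id $]
Step 22: shift *. Stack=[T *] ptr=10 lookahead=id remaining=[id $]
Step 23: shift id. Stack=[T * id] ptr=11 lookahead=$ remaining=[$]
Step 24: reduce F->id. Stack=[T * F] ptr=11 lookahead=$ remaining=[$]
Step 25: reduce T->T * F. Stack=[T] ptr=11 lookahead=$ remaining=[$]
Step 26: reduce E->T. Stack=[E] ptr=11 lookahead=$ remaining=[$]
Step 27: accept. Stack=[E] ptr=11 lookahead=$ remaining=[$]

Answer: 27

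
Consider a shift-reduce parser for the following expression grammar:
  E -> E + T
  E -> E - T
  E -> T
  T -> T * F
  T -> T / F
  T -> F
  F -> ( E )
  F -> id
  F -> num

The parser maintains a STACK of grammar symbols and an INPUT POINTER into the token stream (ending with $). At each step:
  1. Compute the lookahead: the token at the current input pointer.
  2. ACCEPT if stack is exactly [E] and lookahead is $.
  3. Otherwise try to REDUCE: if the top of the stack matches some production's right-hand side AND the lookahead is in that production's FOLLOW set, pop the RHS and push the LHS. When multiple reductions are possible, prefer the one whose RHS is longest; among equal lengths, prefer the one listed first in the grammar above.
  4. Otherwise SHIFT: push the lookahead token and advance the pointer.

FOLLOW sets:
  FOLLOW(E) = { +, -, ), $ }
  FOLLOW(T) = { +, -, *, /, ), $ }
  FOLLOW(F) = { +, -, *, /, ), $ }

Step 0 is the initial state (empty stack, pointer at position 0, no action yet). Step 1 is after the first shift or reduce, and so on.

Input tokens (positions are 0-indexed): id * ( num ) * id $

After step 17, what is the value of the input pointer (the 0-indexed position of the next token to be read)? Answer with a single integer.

Step 1: shift id. Stack=[id] ptr=1 lookahead=* remaining=[* ( num ) * id $]
Step 2: reduce F->id. Stack=[F] ptr=1 lookahead=* remaining=[* ( num ) * id $]
Step 3: reduce T->F. Stack=[T] ptr=1 lookahead=* remaining=[* ( num ) * id $]
Step 4: shift *. Stack=[T *] ptr=2 lookahead=( remaining=[( num ) * id $]
Step 5: shift (. Stack=[T * (] ptr=3 lookahead=num remaining=[num ) * id $]
Step 6: shift num. Stack=[T * ( num] ptr=4 lookahead=) remaining=[) * id $]
Step 7: reduce F->num. Stack=[T * ( F] ptr=4 lookahead=) remaining=[) * id $]
Step 8: reduce T->F. Stack=[T * ( T] ptr=4 lookahead=) remaining=[) * id $]
Step 9: reduce E->T. Stack=[T * ( E] ptr=4 lookahead=) remaining=[) * id $]
Step 10: shift ). Stack=[T * ( E )] ptr=5 lookahead=* remaining=[* id $]
Step 11: reduce F->( E ). Stack=[T * F] ptr=5 lookahead=* remaining=[* id $]
Step 12: reduce T->T * F. Stack=[T] ptr=5 lookahead=* remaining=[* id $]
Step 13: shift *. Stack=[T *] ptr=6 lookahead=id remaining=[id $]
Step 14: shift id. Stack=[T * id] ptr=7 lookahead=$ remaining=[$]
Step 15: reduce F->id. Stack=[T * F] ptr=7 lookahead=$ remaining=[$]
Step 16: reduce T->T * F. Stack=[T] ptr=7 lookahead=$ remaining=[$]
Step 17: reduce E->T. Stack=[E] ptr=7 lookahead=$ remaining=[$]

Answer: 7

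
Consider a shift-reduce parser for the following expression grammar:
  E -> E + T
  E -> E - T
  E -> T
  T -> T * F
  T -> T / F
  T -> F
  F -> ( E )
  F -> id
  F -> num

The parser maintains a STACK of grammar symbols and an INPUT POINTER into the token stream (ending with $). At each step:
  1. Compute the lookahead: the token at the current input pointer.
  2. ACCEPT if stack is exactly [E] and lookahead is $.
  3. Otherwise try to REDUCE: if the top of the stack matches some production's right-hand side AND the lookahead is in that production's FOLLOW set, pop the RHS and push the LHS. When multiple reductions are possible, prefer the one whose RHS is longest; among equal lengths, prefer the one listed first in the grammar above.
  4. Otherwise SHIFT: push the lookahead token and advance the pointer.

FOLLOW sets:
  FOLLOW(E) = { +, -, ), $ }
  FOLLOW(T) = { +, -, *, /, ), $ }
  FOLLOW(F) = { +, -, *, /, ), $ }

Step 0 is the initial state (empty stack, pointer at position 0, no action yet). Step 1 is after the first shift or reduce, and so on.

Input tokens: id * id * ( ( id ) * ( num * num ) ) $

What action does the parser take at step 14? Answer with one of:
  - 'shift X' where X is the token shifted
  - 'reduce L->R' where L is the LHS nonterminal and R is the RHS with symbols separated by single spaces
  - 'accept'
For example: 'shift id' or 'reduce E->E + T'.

Answer: reduce E->T

Derivation:
Step 1: shift id. Stack=[id] ptr=1 lookahead=* remaining=[* id * ( ( id ) * ( num * num ) ) $]
Step 2: reduce F->id. Stack=[F] ptr=1 lookahead=* remaining=[* id * ( ( id ) * ( num * num ) ) $]
Step 3: reduce T->F. Stack=[T] ptr=1 lookahead=* remaining=[* id * ( ( id ) * ( num * num ) ) $]
Step 4: shift *. Stack=[T *] ptr=2 lookahead=id remaining=[id * ( ( id ) * ( num * num ) ) $]
Step 5: shift id. Stack=[T * id] ptr=3 lookahead=* remaining=[* ( ( id ) * ( num * num ) ) $]
Step 6: reduce F->id. Stack=[T * F] ptr=3 lookahead=* remaining=[* ( ( id ) * ( num * num ) ) $]
Step 7: reduce T->T * F. Stack=[T] ptr=3 lookahead=* remaining=[* ( ( id ) * ( num * num ) ) $]
Step 8: shift *. Stack=[T *] ptr=4 lookahead=( remaining=[( ( id ) * ( num * num ) ) $]
Step 9: shift (. Stack=[T * (] ptr=5 lookahead=( remaining=[( id ) * ( num * num ) ) $]
Step 10: shift (. Stack=[T * ( (] ptr=6 lookahead=id remaining=[id ) * ( num * num ) ) $]
Step 11: shift id. Stack=[T * ( ( id] ptr=7 lookahead=) remaining=[) * ( num * num ) ) $]
Step 12: reduce F->id. Stack=[T * ( ( F] ptr=7 lookahead=) remaining=[) * ( num * num ) ) $]
Step 13: reduce T->F. Stack=[T * ( ( T] ptr=7 lookahead=) remaining=[) * ( num * num ) ) $]
Step 14: reduce E->T. Stack=[T * ( ( E] ptr=7 lookahead=) remaining=[) * ( num * num ) ) $]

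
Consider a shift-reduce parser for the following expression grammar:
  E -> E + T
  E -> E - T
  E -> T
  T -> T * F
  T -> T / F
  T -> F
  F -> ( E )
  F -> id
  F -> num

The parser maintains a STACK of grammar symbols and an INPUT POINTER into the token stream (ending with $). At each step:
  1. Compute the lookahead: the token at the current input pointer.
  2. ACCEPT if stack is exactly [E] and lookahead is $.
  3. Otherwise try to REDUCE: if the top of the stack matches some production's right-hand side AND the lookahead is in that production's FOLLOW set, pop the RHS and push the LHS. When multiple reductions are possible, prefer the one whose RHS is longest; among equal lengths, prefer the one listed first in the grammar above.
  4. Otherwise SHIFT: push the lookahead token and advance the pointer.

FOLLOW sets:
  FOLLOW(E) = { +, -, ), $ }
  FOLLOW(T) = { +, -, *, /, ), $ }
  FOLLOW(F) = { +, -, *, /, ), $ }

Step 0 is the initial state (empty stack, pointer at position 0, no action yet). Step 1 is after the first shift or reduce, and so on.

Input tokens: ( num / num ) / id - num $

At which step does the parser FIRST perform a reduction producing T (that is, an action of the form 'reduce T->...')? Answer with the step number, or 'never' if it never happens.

Answer: 4

Derivation:
Step 1: shift (. Stack=[(] ptr=1 lookahead=num remaining=[num / num ) / id - num $]
Step 2: shift num. Stack=[( num] ptr=2 lookahead=/ remaining=[/ num ) / id - num $]
Step 3: reduce F->num. Stack=[( F] ptr=2 lookahead=/ remaining=[/ num ) / id - num $]
Step 4: reduce T->F. Stack=[( T] ptr=2 lookahead=/ remaining=[/ num ) / id - num $]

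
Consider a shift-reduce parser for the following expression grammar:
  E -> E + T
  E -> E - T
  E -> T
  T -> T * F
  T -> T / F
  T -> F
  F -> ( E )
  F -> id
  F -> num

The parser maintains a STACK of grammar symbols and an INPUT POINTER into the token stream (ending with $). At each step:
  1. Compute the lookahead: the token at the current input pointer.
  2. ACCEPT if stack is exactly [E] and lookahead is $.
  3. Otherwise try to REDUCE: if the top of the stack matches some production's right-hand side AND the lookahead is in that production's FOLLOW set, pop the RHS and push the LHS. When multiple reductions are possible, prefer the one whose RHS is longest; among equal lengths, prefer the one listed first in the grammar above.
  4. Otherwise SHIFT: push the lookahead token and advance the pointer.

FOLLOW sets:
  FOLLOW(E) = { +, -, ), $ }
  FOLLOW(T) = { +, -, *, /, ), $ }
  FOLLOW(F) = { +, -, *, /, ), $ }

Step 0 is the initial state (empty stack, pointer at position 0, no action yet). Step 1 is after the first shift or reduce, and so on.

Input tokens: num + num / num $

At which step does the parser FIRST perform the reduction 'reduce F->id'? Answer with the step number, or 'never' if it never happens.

Answer: never

Derivation:
Step 1: shift num. Stack=[num] ptr=1 lookahead=+ remaining=[+ num / num $]
Step 2: reduce F->num. Stack=[F] ptr=1 lookahead=+ remaining=[+ num / num $]
Step 3: reduce T->F. Stack=[T] ptr=1 lookahead=+ remaining=[+ num / num $]
Step 4: reduce E->T. Stack=[E] ptr=1 lookahead=+ remaining=[+ num / num $]
Step 5: shift +. Stack=[E +] ptr=2 lookahead=num remaining=[num / num $]
Step 6: shift num. Stack=[E + num] ptr=3 lookahead=/ remaining=[/ num $]
Step 7: reduce F->num. Stack=[E + F] ptr=3 lookahead=/ remaining=[/ num $]
Step 8: reduce T->F. Stack=[E + T] ptr=3 lookahead=/ remaining=[/ num $]
Step 9: shift /. Stack=[E + T /] ptr=4 lookahead=num remaining=[num $]
Step 10: shift num. Stack=[E + T / num] ptr=5 lookahead=$ remaining=[$]
Step 11: reduce F->num. Stack=[E + T / F] ptr=5 lookahead=$ remaining=[$]
Step 12: reduce T->T / F. Stack=[E + T] ptr=5 lookahead=$ remaining=[$]
Step 13: reduce E->E + T. Stack=[E] ptr=5 lookahead=$ remaining=[$]
Step 14: accept. Stack=[E] ptr=5 lookahead=$ remaining=[$]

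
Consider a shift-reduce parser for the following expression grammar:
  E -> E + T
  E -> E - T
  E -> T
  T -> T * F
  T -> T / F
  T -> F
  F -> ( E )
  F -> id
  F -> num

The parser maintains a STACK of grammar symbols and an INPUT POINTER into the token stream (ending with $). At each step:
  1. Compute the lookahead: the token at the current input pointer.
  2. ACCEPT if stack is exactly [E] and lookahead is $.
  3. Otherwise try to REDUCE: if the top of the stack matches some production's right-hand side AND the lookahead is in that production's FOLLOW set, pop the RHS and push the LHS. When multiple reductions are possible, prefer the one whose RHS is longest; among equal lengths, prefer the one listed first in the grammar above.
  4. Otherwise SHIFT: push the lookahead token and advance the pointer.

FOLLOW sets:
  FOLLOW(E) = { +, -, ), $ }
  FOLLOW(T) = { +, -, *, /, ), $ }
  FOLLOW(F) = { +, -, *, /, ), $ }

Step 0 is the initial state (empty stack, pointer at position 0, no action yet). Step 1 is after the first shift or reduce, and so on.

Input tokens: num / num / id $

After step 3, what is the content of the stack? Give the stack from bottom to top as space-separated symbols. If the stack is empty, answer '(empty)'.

Answer: T

Derivation:
Step 1: shift num. Stack=[num] ptr=1 lookahead=/ remaining=[/ num / id $]
Step 2: reduce F->num. Stack=[F] ptr=1 lookahead=/ remaining=[/ num / id $]
Step 3: reduce T->F. Stack=[T] ptr=1 lookahead=/ remaining=[/ num / id $]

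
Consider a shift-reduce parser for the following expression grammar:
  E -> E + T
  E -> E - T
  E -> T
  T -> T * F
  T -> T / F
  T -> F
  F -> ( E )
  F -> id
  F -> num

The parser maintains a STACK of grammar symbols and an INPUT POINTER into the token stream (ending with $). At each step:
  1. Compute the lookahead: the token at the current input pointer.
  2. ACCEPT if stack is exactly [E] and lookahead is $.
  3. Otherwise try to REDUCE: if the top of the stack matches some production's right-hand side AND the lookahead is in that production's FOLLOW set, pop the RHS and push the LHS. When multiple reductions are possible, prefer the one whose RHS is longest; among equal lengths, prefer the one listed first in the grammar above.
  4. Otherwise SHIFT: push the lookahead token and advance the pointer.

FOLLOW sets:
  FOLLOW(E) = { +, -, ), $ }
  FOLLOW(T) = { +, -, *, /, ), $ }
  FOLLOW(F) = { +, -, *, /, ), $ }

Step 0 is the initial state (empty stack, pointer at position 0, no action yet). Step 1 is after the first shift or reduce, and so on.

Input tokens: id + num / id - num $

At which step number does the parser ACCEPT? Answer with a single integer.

Answer: 19

Derivation:
Step 1: shift id. Stack=[id] ptr=1 lookahead=+ remaining=[+ num / id - num $]
Step 2: reduce F->id. Stack=[F] ptr=1 lookahead=+ remaining=[+ num / id - num $]
Step 3: reduce T->F. Stack=[T] ptr=1 lookahead=+ remaining=[+ num / id - num $]
Step 4: reduce E->T. Stack=[E] ptr=1 lookahead=+ remaining=[+ num / id - num $]
Step 5: shift +. Stack=[E +] ptr=2 lookahead=num remaining=[num / id - num $]
Step 6: shift num. Stack=[E + num] ptr=3 lookahead=/ remaining=[/ id - num $]
Step 7: reduce F->num. Stack=[E + F] ptr=3 lookahead=/ remaining=[/ id - num $]
Step 8: reduce T->F. Stack=[E + T] ptr=3 lookahead=/ remaining=[/ id - num $]
Step 9: shift /. Stack=[E + T /] ptr=4 lookahead=id remaining=[id - num $]
Step 10: shift id. Stack=[E + T / id] ptr=5 lookahead=- remaining=[- num $]
Step 11: reduce F->id. Stack=[E + T / F] ptr=5 lookahead=- remaining=[- num $]
Step 12: reduce T->T / F. Stack=[E + T] ptr=5 lookahead=- remaining=[- num $]
Step 13: reduce E->E + T. Stack=[E] ptr=5 lookahead=- remaining=[- num $]
Step 14: shift -. Stack=[E -] ptr=6 lookahead=num remaining=[num $]
Step 15: shift num. Stack=[E - num] ptr=7 lookahead=$ remaining=[$]
Step 16: reduce F->num. Stack=[E - F] ptr=7 lookahead=$ remaining=[$]
Step 17: reduce T->F. Stack=[E - T] ptr=7 lookahead=$ remaining=[$]
Step 18: reduce E->E - T. Stack=[E] ptr=7 lookahead=$ remaining=[$]
Step 19: accept. Stack=[E] ptr=7 lookahead=$ remaining=[$]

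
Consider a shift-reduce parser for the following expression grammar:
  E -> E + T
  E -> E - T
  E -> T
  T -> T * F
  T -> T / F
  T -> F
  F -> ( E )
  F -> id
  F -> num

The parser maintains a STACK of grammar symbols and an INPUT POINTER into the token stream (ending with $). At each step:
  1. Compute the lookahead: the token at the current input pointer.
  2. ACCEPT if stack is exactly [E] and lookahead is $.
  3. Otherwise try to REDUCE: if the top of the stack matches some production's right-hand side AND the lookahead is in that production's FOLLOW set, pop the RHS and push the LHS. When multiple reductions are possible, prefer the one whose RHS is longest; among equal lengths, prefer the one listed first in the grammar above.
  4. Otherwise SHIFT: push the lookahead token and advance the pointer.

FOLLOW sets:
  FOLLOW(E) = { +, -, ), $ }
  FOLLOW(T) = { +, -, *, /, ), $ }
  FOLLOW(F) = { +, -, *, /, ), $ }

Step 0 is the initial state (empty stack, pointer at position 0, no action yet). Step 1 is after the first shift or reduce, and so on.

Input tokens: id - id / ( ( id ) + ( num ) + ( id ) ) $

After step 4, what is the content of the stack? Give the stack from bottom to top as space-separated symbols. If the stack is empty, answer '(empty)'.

Step 1: shift id. Stack=[id] ptr=1 lookahead=- remaining=[- id / ( ( id ) + ( num ) + ( id ) ) $]
Step 2: reduce F->id. Stack=[F] ptr=1 lookahead=- remaining=[- id / ( ( id ) + ( num ) + ( id ) ) $]
Step 3: reduce T->F. Stack=[T] ptr=1 lookahead=- remaining=[- id / ( ( id ) + ( num ) + ( id ) ) $]
Step 4: reduce E->T. Stack=[E] ptr=1 lookahead=- remaining=[- id / ( ( id ) + ( num ) + ( id ) ) $]

Answer: E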